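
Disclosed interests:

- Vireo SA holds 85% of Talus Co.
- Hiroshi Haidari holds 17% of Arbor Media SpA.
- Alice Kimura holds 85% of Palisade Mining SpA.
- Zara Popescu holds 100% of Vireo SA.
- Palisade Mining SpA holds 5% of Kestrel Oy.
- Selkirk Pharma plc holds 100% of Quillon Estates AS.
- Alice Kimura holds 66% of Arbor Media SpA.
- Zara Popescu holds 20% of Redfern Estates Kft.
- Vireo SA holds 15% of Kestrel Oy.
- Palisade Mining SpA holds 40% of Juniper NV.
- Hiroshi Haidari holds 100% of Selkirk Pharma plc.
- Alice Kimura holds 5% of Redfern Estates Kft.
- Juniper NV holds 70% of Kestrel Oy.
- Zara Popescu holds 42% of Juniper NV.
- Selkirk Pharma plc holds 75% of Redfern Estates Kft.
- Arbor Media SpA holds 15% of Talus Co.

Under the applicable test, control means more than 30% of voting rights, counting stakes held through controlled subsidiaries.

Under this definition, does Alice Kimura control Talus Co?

No

Alice holds 85% of Palisade, so Alice controls Palisade.
Alice holds 66% of Arbor, so Alice controls Arbor.
Palisade holds 40% of Juniper, so Alice controls Juniper.
Juniper and Palisade together hold 70% + 5% = 75% of Kestrel, so Alice controls Kestrel.
In Talus, Alice's side holds only 15%, not > 30%.
So Alice does not control Talus.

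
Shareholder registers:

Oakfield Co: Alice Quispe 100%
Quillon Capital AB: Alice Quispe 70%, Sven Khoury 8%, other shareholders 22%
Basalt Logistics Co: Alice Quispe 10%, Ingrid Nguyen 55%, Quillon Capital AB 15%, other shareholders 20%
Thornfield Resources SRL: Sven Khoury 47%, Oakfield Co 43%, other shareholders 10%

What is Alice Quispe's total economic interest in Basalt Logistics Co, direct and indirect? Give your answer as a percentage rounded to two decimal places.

Alice reaches Basalt along 2 paths.
Direct stake: 10% = 10%.
Via Quillon: 70% × 15% = 10.5%.
Total: 10% + 10.5% = 20.5%.
Rounded: 20.50%.

20.50%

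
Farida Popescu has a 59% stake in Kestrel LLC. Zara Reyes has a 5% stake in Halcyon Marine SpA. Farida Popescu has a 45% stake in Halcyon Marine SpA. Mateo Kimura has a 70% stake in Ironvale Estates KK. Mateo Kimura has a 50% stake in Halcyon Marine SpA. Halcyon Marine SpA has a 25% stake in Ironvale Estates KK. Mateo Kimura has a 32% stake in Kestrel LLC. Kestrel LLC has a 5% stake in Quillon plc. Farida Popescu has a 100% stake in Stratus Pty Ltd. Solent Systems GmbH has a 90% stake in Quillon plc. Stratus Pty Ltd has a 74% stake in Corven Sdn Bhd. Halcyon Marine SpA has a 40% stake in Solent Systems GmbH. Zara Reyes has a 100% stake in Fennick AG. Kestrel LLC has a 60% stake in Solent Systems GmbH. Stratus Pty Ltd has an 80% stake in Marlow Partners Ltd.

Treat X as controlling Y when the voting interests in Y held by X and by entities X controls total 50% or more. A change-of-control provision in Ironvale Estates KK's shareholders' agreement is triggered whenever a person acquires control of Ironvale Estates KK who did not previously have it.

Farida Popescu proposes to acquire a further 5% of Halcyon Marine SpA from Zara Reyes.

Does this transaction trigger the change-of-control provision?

The purchase adds only to Farida's holdings (Zara's stake shrinks), so Farida is the only person who could newly come to control Ironvale.
Farida holds 59% of Kestrel, so Farida controls Kestrel.
Farida holds 100% of Stratus, so Farida controls Stratus.
Kestrel holds 60% of Solent, so Farida controls Solent.
Solent and Kestrel together hold 90% + 5% = 95% of Quillon, so Farida controls Quillon.
Stratus holds 80% of Marlow, so Farida controls Marlow.
Stratus holds 74% of Corven, so Farida controls Corven.
Neither Farida nor any entity Farida controls holds any voting interest in Ironvale.
So before the transaction, Farida does not control Ironvale.
After the purchase, Farida's direct stake in Halcyon rises to 45% + 5% = 50%, and Zara's stake falls to 0%.
Farida holds 50% of Halcyon, so Farida controls Halcyon.
Halcyon and Kestrel together hold 40% + 60% = 100% of Solent, so Farida controls Solent.
After the transaction, Farida's side holds 25% of Ironvale, not ≥ 50%, so Farida still does not control Ironvale.
No new person acquires control, so the clause is not triggered.

No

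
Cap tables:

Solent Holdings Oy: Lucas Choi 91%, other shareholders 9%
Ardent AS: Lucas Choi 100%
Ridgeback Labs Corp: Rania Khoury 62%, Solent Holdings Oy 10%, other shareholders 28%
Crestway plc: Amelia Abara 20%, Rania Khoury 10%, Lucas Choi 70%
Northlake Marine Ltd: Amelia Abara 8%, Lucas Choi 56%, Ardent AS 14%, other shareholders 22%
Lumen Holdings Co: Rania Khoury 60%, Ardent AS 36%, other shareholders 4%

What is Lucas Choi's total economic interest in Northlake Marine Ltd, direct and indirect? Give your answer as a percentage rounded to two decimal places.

70.00%

Lucas reaches Northlake along 2 paths.
Direct stake: 56% = 56%.
Via Ardent: 100% × 14% = 14%.
Total: 56% + 14% = 70%.
Rounded: 70.00%.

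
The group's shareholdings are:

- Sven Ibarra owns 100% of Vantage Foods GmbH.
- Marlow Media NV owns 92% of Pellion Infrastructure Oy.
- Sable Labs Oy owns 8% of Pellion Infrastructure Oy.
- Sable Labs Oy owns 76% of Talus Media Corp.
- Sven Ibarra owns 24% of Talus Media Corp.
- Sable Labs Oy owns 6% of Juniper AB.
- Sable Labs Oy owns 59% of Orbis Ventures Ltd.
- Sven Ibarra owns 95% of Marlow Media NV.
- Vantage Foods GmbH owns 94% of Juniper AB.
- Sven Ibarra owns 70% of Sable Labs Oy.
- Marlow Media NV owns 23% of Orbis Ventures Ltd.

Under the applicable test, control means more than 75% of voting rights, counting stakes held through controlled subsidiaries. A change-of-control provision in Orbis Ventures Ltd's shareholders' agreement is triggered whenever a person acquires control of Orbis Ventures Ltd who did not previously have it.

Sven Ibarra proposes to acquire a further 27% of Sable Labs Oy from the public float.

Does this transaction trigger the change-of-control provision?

The purchase changes only Sven's holdings, so Sven is the only person who could newly come to control Orbis.
Sven holds 100% of Vantage, so Sven controls Vantage.
Sven holds 95% of Marlow, so Sven controls Marlow.
Marlow holds 92% of Pellion, so Sven controls Pellion.
Vantage holds 94% of Juniper, so Sven controls Juniper.
In Orbis, Sven's side holds only 23%, not > 75%.
So before the transaction, Sven does not control Orbis.
After the purchase, Sven's direct stake in Sable rises to 70% + 27% = 97%.
Sven holds 97% of Sable, so Sven controls Sable.
Sable and Marlow together hold 59% + 23% = 82% of Orbis, so Sven controls Orbis.
Sven did not control Orbis before and does after, so the clause is triggered.

Yes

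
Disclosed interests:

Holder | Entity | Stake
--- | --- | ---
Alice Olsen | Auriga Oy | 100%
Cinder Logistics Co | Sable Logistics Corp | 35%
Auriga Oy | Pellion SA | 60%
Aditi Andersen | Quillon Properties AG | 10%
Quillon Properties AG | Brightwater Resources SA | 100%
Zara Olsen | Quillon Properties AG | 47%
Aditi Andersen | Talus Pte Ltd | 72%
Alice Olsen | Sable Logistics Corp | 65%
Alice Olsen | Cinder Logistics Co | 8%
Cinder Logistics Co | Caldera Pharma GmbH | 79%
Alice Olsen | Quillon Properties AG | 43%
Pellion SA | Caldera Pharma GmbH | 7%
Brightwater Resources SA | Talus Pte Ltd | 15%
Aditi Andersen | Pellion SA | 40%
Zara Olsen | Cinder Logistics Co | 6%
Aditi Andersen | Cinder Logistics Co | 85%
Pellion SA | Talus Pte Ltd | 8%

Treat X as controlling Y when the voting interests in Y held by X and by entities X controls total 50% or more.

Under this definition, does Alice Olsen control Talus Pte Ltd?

No

Alice holds 100% of Auriga, so Alice controls Auriga.
Auriga holds 60% of Pellion, so Alice controls Pellion.
Alice holds 65% of Sable, so Alice controls Sable.
In Talus, Alice's side holds only 8%, not ≥ 50%.
So Alice does not control Talus.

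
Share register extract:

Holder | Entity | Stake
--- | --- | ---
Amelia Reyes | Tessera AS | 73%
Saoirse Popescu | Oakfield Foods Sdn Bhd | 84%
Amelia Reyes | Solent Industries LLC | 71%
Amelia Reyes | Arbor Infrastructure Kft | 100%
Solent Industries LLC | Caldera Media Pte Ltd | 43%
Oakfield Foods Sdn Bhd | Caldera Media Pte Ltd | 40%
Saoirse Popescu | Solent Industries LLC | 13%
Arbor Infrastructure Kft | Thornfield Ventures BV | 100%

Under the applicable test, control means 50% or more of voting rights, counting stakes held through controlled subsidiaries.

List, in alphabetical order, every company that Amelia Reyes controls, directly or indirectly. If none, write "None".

Amelia holds 71% of Solent, so Amelia controls Solent.
Amelia holds 73% of Tessera, so Amelia controls Tessera.
Amelia holds 100% of Arbor, so Amelia controls Arbor.
Arbor holds 100% of Thornfield, so Amelia controls Thornfield.
No other company's threshold is met.

Arbor Infrastructure Kft, Solent Industries LLC, Tessera AS, Thornfield Ventures BV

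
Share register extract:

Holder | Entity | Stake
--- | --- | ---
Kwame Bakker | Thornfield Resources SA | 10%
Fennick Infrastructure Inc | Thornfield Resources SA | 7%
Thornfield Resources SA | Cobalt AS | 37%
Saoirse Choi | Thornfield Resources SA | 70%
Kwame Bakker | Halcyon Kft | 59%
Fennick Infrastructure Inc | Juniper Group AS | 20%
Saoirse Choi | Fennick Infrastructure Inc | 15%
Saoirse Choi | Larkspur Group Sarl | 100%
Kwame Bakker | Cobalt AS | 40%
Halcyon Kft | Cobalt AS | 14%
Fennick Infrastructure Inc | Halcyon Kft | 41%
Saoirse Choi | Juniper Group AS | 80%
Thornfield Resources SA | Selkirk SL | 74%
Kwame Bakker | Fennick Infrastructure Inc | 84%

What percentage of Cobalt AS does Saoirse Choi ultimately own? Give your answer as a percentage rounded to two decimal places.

Saoirse reaches Cobalt along 3 paths.
Via Thornfield: 70% × 37% = 25.9%.
Via Fennick → Thornfield: 15% × 7% × 37% = 0.3885%.
Via Fennick → Halcyon: 15% × 41% × 14% = 0.861%.
Total: 25.9% + 0.3885% + 0.861% = 27.1495%.
Rounded: 27.15%.

27.15%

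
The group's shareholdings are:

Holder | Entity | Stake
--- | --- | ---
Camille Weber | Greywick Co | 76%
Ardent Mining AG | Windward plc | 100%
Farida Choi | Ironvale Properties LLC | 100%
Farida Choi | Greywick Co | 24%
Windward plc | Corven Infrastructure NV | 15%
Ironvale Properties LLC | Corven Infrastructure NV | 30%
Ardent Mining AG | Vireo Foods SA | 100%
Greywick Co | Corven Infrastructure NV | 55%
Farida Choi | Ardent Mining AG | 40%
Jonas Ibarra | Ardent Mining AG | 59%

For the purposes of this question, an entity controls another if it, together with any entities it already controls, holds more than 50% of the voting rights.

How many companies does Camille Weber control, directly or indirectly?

2

Camille holds 76% of Greywick, so Camille controls Greywick.
Greywick holds 55% of Corven, so Camille controls Corven.
No other company's threshold is met.
Camille controls 2 companies.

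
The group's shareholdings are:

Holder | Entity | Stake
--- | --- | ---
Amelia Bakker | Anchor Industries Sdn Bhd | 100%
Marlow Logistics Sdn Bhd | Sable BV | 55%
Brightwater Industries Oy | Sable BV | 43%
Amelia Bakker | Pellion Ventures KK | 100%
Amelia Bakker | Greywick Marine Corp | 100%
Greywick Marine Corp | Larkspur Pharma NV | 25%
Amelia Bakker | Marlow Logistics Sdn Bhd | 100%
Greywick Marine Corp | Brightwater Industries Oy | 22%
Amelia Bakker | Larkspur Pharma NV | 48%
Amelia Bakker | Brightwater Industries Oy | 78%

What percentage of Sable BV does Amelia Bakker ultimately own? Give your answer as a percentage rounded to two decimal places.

98.00%

Amelia reaches Sable along 3 paths.
Via Greywick → Brightwater: 100% × 22% × 43% = 9.46%.
Via Brightwater: 78% × 43% = 33.54%.
Via Marlow: 100% × 55% = 55%.
Total: 9.46% + 33.54% + 55% = 98%.
Rounded: 98.00%.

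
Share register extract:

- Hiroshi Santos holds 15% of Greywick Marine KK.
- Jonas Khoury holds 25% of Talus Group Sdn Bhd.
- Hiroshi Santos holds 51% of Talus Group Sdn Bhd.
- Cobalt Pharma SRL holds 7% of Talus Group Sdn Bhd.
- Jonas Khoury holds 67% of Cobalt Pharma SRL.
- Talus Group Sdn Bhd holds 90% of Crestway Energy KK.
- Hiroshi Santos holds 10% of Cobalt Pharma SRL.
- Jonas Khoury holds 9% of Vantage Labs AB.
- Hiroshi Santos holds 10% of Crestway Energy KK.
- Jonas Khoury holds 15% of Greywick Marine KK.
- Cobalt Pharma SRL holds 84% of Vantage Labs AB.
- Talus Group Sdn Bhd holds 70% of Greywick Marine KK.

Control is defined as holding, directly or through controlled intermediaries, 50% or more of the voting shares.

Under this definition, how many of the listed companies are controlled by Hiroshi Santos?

3

Hiroshi holds 51% of Talus, so Hiroshi controls Talus.
Talus and Hiroshi together hold 70% + 15% = 85% of Greywick, so Hiroshi controls Greywick.
Hiroshi and Talus together hold 10% + 90% = 100% of Crestway, so Hiroshi controls Crestway.
No other company's threshold is met.
Hiroshi controls 3 companies.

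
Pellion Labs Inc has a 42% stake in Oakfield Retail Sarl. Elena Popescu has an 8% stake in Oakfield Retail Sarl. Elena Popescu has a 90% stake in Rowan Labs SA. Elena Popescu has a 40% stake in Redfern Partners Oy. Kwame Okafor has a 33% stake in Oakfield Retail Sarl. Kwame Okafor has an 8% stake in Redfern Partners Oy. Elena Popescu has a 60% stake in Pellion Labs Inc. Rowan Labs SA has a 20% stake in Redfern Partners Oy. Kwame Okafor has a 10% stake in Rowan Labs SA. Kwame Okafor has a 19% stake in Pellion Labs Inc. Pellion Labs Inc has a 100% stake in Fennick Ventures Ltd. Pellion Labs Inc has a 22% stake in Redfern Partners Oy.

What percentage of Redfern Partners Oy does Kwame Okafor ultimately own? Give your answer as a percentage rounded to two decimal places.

14.18%

Kwame reaches Redfern along 3 paths.
Via Pellion: 19% × 22% = 4.18%.
Via Rowan: 10% × 20% = 2%.
Direct stake: 8% = 8%.
Total: 4.18% + 2% + 8% = 14.18%.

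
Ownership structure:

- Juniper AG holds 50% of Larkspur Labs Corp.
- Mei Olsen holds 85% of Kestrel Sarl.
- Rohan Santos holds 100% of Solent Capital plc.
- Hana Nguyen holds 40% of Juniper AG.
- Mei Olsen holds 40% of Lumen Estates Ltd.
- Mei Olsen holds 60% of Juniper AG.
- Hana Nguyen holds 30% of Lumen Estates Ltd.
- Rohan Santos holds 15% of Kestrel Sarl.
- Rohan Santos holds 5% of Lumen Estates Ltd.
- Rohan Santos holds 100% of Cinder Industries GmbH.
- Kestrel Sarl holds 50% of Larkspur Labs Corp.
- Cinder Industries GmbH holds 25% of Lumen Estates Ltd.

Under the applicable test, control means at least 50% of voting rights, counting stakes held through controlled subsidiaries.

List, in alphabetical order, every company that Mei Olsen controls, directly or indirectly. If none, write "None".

Mei holds 60% of Juniper, so Mei controls Juniper.
Mei holds 85% of Kestrel, so Mei controls Kestrel.
Juniper and Kestrel together hold 50% + 50% = 100% of Larkspur, so Mei controls Larkspur.
No other company's threshold is met.

Juniper AG, Kestrel Sarl, Larkspur Labs Corp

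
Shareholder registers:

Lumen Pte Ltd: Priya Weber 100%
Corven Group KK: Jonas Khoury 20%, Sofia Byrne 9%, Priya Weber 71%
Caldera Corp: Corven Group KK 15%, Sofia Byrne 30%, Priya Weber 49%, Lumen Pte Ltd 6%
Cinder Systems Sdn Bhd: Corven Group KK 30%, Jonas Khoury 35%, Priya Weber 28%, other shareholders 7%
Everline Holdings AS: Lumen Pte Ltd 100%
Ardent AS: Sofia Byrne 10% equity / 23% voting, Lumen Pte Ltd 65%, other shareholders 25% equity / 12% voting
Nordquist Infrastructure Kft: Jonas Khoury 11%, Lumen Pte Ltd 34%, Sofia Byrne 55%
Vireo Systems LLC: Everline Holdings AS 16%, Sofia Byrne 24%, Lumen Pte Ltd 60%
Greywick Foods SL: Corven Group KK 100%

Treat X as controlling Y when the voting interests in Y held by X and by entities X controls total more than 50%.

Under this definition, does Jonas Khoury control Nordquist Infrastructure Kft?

Jonas's largest direct stake is 35% in Cinder, which does not meet the threshold, so Jonas controls no company.
In Nordquist, Jonas's side holds only 11%, not > 50%.
So Jonas does not control Nordquist.

No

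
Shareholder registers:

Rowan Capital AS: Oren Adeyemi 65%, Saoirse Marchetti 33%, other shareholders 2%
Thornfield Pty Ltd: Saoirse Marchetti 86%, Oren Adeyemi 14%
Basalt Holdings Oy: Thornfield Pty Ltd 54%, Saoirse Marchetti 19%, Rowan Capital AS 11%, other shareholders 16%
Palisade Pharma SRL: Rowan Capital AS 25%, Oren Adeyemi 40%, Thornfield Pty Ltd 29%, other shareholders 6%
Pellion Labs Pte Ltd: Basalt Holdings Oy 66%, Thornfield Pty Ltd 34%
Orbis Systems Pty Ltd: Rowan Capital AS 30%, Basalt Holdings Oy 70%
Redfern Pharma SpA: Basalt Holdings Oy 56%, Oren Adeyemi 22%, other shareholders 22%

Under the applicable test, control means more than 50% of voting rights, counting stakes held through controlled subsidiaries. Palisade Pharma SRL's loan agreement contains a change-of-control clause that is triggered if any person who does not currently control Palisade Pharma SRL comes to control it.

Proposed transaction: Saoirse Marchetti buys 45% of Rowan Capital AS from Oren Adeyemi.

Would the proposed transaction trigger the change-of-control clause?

The purchase adds only to Saoirse's holdings (Oren's stake shrinks), so Saoirse is the only person who could newly come to control Palisade.
Saoirse holds 86% of Thornfield, so Saoirse controls Thornfield.
Thornfield and Saoirse together hold 54% + 19% = 73% of Basalt, so Saoirse controls Basalt.
Basalt and Thornfield together hold 66% + 34% = 100% of Pellion, so Saoirse controls Pellion.
Basalt holds 70% of Orbis, so Saoirse controls Orbis.
Basalt holds 56% of Redfern, so Saoirse controls Redfern.
In Palisade, Saoirse's side holds only 29%, not > 50%.
So before the transaction, Saoirse does not control Palisade.
After the purchase, Saoirse's direct stake in Rowan rises to 33% + 45% = 78%, and Oren's stake falls to 20%.
Saoirse holds 78% of Rowan, so Saoirse controls Rowan.
Rowan and Thornfield together hold 25% + 29% = 54% of Palisade, so Saoirse controls Palisade.
Saoirse did not control Palisade before and does after, so the clause is triggered.

Yes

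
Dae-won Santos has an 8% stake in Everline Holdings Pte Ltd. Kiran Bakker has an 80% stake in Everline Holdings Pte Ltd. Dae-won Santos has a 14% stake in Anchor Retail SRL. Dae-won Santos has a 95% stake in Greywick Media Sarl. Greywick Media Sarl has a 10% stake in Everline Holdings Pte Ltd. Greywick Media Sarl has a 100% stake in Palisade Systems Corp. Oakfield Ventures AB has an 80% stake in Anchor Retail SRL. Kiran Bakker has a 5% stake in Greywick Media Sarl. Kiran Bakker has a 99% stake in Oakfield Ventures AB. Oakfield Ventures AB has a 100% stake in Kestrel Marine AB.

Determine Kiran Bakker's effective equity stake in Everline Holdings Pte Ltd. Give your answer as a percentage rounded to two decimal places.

80.50%

Kiran reaches Everline along 2 paths.
Direct stake: 80% = 80%.
Via Greywick: 5% × 10% = 0.5%.
Total: 80% + 0.5% = 80.5%.
Rounded: 80.50%.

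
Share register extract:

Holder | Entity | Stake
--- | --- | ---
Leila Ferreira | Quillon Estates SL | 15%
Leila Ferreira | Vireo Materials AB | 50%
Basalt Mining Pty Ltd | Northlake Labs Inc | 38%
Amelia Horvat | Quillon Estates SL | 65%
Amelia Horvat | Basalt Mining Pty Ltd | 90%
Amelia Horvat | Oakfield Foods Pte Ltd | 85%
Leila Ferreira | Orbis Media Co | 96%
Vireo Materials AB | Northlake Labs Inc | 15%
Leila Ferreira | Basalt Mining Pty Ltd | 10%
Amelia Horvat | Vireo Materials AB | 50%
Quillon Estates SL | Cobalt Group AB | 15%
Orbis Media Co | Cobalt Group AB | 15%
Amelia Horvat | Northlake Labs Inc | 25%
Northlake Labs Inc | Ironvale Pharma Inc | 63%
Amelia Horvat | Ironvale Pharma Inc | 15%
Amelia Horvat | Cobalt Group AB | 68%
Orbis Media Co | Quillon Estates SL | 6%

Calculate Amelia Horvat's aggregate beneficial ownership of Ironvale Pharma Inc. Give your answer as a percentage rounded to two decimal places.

57.02%

Amelia reaches Ironvale along 4 paths.
Via Basalt → Northlake: 90% × 38% × 63% = 21.546%.
Via Northlake: 25% × 63% = 15.75%.
Via Vireo → Northlake: 50% × 15% × 63% = 4.725%.
Direct stake: 15% = 15%.
Total: 21.546% + 15.75% + 4.725% + 15% = 57.021%.
Rounded: 57.02%.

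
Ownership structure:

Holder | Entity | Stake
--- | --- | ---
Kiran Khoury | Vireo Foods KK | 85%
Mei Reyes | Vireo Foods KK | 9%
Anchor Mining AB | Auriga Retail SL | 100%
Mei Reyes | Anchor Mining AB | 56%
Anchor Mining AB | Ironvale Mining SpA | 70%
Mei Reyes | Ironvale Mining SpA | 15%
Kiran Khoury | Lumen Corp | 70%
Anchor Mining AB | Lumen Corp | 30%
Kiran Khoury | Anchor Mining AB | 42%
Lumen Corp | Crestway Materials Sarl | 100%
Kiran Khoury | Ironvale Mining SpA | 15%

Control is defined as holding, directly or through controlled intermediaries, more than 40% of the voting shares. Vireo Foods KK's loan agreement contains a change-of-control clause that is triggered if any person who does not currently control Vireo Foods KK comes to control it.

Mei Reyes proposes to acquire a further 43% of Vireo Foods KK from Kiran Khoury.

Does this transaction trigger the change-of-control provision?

The purchase adds only to Mei's holdings (Kiran's stake shrinks), so Mei is the only person who could newly come to control Vireo.
Mei holds 56% of Anchor, so Mei controls Anchor.
Anchor holds 100% of Auriga, so Mei controls Auriga.
Mei and Anchor together hold 15% + 70% = 85% of Ironvale, so Mei controls Ironvale.
In Vireo, Mei's side holds only 9%, not > 40%.
So before the transaction, Mei does not control Vireo.
After the purchase, Mei's direct stake in Vireo rises to 9% + 43% = 52%, and Kiran's stake falls to 42%.
Mei holds 52% of Vireo, so Mei controls Vireo.
Mei did not control Vireo before and does after, so the clause is triggered.

Yes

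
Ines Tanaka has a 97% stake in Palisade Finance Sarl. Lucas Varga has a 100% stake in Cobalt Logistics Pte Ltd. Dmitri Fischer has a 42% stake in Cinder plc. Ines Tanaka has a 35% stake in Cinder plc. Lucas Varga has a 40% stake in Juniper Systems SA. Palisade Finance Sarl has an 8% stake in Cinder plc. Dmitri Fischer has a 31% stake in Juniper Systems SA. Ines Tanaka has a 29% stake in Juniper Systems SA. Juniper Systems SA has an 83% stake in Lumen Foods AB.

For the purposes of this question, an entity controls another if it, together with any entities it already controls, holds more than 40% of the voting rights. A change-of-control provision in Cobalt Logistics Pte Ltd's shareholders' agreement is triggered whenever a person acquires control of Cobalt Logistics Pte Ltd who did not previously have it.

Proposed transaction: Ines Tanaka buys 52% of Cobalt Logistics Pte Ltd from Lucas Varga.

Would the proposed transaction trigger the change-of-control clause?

Yes

The purchase adds only to Ines's holdings (Lucas's stake shrinks), so Ines is the only person who could newly come to control Cobalt.
Ines holds 97% of Palisade, so Ines controls Palisade.
Ines and Palisade together hold 35% + 8% = 43% of Cinder, so Ines controls Cinder.
Neither Ines nor any entity Ines controls holds any voting interest in Cobalt.
So before the transaction, Ines does not control Cobalt.
After the purchase, Ines holds 52% of Cobalt directly, and Lucas's stake falls to 48%.
Ines holds 52% of Cobalt, so Ines controls Cobalt.
Ines did not control Cobalt before and does after, so the clause is triggered.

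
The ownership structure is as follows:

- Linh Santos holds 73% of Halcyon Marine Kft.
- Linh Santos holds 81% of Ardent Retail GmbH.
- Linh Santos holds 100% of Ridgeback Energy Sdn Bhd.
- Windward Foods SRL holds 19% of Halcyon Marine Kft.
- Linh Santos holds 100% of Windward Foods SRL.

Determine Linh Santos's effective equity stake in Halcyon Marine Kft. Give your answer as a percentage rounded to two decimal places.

92.00%

Linh reaches Halcyon along 2 paths.
Direct stake: 73% = 73%.
Via Windward: 100% × 19% = 19%.
Total: 73% + 19% = 92%.
Rounded: 92.00%.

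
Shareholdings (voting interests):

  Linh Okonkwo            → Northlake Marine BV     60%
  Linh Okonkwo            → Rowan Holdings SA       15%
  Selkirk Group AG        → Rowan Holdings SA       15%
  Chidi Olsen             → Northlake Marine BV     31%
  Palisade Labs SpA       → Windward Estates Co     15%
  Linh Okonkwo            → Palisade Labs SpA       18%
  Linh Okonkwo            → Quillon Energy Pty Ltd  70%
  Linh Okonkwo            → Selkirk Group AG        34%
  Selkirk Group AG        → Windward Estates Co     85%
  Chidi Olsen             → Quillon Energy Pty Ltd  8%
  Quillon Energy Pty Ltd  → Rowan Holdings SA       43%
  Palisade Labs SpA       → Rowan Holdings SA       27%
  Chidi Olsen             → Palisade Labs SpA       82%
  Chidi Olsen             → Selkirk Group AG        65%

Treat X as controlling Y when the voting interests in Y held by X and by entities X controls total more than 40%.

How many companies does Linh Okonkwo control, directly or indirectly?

3

Linh holds 70% of Quillon, so Linh controls Quillon.
Linh holds 60% of Northlake, so Linh controls Northlake.
Linh and Quillon together hold 15% + 43% = 58% of Rowan, so Linh controls Rowan.
No other company's threshold is met.
Linh controls 3 companies.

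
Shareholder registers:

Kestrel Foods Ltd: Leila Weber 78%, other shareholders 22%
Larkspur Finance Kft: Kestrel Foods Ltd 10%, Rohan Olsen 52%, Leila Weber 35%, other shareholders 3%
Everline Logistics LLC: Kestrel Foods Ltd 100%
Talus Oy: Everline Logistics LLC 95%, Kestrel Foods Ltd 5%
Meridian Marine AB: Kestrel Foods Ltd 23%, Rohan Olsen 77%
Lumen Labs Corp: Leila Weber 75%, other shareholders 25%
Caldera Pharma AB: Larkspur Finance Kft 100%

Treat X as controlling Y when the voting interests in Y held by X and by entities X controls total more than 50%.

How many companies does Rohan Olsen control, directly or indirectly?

Rohan holds 52% of Larkspur, so Rohan controls Larkspur.
Rohan holds 77% of Meridian, so Rohan controls Meridian.
Larkspur holds 100% of Caldera, so Rohan controls Caldera.
No other company's threshold is met.
Rohan controls 3 companies.

3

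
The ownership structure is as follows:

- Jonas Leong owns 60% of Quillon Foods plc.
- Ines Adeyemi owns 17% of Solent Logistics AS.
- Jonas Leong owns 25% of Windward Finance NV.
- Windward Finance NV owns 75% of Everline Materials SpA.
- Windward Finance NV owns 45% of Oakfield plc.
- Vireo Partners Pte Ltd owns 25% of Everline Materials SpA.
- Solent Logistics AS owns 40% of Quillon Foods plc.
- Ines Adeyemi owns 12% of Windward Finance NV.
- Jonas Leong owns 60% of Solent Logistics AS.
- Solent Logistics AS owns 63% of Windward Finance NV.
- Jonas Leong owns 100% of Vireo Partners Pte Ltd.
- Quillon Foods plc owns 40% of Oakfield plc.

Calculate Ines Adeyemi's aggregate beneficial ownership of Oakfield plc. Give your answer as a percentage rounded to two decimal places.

12.94%

Ines reaches Oakfield along 3 paths.
Via Solent → Windward: 17% × 63% × 45% = 4.8195%.
Via Windward: 12% × 45% = 5.4%.
Via Solent → Quillon: 17% × 40% × 40% = 2.72%.
Total: 4.8195% + 5.4% + 2.72% = 12.9395%.
Rounded: 12.94%.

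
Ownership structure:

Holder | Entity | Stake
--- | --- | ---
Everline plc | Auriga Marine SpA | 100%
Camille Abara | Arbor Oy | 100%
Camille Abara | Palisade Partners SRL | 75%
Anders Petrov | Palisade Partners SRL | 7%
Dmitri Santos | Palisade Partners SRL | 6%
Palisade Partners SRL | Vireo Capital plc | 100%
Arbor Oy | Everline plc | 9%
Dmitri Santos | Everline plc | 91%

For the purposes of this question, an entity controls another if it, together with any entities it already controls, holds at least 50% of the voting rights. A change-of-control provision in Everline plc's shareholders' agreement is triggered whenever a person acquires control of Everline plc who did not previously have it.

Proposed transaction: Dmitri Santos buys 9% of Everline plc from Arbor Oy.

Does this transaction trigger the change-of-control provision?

The purchase adds only to Dmitri's holdings (Arbor's stake shrinks), so Dmitri is the only person who could newly come to control Everline.
Dmitri holds 91% of Everline, so Dmitri controls Everline.
So Dmitri already controls Everline before the transaction.
After the purchase, Dmitri's direct stake in Everline rises to 91% + 9% = 100%, and Arbor's stake falls to 0%.
Dmitri controlled Everline already, so this is not a new person acquiring control; every other person's position is unchanged or reduced.
No new person acquires control, so the clause is not triggered.

No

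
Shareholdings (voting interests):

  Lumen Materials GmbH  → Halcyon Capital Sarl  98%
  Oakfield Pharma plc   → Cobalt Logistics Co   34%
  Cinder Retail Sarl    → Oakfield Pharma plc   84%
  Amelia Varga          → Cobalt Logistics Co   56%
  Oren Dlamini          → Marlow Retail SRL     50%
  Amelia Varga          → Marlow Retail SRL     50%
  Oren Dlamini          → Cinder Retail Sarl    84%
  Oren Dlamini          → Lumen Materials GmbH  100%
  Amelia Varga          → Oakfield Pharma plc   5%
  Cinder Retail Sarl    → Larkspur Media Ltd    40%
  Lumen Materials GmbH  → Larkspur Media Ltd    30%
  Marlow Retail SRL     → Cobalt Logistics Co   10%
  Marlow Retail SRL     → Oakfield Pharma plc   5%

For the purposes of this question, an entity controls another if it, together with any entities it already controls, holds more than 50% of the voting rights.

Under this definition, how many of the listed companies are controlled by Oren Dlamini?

5

Oren holds 84% of Cinder, so Oren controls Cinder.
Oren holds 100% of Lumen, so Oren controls Lumen.
Cinder holds 84% of Oakfield, so Oren controls Oakfield.
Cinder and Lumen together hold 40% + 30% = 70% of Larkspur, so Oren controls Larkspur.
Lumen holds 98% of Halcyon, so Oren controls Halcyon.
No other company's threshold is met.
Oren controls 5 companies.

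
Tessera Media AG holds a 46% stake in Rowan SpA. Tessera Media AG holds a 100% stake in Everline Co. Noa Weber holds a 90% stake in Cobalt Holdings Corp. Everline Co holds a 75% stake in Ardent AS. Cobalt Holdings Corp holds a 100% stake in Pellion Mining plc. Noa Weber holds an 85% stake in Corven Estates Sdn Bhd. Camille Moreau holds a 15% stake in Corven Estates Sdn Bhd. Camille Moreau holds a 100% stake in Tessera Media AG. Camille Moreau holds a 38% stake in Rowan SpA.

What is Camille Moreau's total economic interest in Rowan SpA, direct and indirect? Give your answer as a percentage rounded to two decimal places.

Camille reaches Rowan along 2 paths.
Direct stake: 38% = 38%.
Via Tessera: 100% × 46% = 46%.
Total: 38% + 46% = 84%.
Rounded: 84.00%.

84.00%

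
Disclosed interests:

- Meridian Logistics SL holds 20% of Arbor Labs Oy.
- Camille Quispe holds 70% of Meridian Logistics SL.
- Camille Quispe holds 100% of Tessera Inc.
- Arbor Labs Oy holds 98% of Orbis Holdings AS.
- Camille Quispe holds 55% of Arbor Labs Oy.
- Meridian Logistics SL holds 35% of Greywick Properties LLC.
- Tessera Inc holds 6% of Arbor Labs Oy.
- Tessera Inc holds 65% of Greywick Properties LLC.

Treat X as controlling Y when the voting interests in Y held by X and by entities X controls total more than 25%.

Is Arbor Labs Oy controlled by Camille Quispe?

Camille holds 100% of Tessera, so Camille controls Tessera.
Camille holds 70% of Meridian, so Camille controls Meridian.
Tessera and Meridian and Camille together hold 6% + 20% + 55% = 81% of Arbor, so Camille controls Arbor.

Yes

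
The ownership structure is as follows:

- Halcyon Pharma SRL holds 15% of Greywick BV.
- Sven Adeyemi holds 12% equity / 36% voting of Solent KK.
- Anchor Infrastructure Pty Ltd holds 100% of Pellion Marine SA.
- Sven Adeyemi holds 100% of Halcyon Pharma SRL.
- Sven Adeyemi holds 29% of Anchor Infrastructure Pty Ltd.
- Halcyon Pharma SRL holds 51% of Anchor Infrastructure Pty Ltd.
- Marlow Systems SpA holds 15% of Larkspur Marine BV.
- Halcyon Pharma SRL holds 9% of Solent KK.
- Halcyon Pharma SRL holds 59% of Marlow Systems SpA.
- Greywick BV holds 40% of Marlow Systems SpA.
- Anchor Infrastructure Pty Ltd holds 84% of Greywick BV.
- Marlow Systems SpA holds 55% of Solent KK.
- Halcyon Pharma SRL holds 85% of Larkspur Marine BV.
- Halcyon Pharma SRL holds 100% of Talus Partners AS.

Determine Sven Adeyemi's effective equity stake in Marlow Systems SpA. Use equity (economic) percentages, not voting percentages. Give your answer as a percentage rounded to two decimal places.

91.88%

Sven reaches Marlow along 4 paths.
Via Halcyon → Greywick: 100% × 15% × 40% = 6%.
Via Anchor → Greywick: 29% × 84% × 40% = 9.744%.
Via Halcyon → Anchor → Greywick: 100% × 51% × 84% × 40% = 17.136%.
Via Halcyon: 100% × 59% = 59%.
Total: 6% + 9.744% + 17.136% + 59% = 91.88%.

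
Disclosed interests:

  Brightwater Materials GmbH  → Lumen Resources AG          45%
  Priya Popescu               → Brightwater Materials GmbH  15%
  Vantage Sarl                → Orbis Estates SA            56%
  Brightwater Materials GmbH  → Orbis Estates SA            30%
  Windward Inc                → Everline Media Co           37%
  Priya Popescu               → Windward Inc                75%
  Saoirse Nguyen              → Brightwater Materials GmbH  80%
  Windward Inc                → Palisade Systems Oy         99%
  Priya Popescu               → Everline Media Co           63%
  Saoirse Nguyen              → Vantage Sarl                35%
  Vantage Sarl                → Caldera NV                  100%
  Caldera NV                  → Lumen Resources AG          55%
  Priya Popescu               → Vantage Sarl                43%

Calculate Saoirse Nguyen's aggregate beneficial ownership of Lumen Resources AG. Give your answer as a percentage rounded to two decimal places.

Saoirse reaches Lumen along 2 paths.
Via Brightwater: 80% × 45% = 36%.
Via Vantage → Caldera: 35% × 100% × 55% = 19.25%.
Total: 36% + 19.25% = 55.25%.

55.25%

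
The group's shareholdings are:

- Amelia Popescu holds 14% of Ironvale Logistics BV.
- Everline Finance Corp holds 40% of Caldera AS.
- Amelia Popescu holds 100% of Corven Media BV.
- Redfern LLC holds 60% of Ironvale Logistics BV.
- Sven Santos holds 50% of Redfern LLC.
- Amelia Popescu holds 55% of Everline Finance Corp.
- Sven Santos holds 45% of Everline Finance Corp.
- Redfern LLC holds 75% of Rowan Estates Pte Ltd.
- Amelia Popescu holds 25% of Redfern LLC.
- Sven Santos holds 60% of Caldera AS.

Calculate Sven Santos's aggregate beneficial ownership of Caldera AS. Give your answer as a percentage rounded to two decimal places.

78.00%

Sven reaches Caldera along 2 paths.
Direct stake: 60% = 60%.
Via Everline: 45% × 40% = 18%.
Total: 60% + 18% = 78%.
Rounded: 78.00%.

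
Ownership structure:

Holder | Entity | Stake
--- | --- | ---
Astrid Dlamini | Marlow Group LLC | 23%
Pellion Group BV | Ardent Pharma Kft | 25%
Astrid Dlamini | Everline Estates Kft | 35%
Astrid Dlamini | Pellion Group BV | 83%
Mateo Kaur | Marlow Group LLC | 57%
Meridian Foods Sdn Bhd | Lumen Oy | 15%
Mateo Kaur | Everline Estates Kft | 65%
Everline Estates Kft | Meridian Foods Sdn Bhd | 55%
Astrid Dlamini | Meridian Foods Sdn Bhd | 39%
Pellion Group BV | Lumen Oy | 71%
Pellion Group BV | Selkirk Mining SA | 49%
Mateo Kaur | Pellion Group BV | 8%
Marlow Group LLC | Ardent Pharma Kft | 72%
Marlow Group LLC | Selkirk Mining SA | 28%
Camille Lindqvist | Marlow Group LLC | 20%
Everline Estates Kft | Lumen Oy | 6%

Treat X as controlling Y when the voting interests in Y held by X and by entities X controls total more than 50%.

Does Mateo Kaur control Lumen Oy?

Mateo holds 65% of Everline, so Mateo controls Everline.
Mateo holds 57% of Marlow, so Mateo controls Marlow.
Everline holds 55% of Meridian, so Mateo controls Meridian.
Marlow holds 72% of Ardent, so Mateo controls Ardent.
In Lumen, Mateo's side holds only 15% + 6% = 21%, not > 50%.
So Mateo does not control Lumen.

No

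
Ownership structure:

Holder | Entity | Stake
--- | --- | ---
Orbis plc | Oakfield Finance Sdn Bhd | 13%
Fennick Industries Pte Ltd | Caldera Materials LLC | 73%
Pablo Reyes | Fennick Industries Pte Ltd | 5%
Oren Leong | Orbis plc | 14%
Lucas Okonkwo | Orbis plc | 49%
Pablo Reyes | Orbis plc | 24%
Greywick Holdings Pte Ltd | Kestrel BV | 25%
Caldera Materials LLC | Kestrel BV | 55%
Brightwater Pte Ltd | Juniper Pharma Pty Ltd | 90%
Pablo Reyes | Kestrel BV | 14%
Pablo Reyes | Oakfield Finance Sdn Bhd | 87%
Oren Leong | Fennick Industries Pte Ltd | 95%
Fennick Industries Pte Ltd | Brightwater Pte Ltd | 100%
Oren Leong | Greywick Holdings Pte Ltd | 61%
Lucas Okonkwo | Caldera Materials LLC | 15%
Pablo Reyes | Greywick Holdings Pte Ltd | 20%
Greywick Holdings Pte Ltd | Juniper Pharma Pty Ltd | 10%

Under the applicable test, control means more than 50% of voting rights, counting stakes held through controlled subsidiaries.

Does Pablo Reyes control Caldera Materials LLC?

Pablo holds 87% of Oakfield, so Pablo controls Oakfield.
Neither Pablo nor any entity Pablo controls holds any voting interest in Caldera.
So Pablo does not control Caldera.

No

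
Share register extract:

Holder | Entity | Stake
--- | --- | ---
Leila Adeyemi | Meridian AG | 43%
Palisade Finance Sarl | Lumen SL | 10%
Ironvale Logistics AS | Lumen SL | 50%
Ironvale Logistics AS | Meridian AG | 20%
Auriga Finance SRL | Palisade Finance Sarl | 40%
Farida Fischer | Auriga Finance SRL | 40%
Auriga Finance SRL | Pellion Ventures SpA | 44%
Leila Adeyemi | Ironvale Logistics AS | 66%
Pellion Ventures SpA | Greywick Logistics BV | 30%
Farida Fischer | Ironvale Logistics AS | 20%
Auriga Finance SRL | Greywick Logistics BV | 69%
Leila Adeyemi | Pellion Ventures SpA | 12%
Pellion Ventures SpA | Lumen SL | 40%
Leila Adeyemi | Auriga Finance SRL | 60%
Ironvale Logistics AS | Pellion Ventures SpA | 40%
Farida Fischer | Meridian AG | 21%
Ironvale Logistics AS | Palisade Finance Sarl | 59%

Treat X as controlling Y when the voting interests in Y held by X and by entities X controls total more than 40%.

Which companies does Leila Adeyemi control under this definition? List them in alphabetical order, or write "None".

Leila holds 66% of Ironvale, so Leila controls Ironvale.
Ironvale and Leila together hold 20% + 43% = 63% of Meridian, so Leila controls Meridian.
Leila holds 60% of Auriga, so Leila controls Auriga.
Leila and Ironvale and Auriga together hold 12% + 40% + 44% = 96% of Pellion, so Leila controls Pellion.
Ironvale and Auriga together hold 59% + 40% = 99% of Palisade, so Leila controls Palisade.
Pellion and Palisade and Ironvale together hold 40% + 10% + 50% = 100% of Lumen, so Leila controls Lumen.
Auriga and Pellion together hold 69% + 30% = 99% of Greywick, so Leila controls Greywick.

Auriga Finance SRL, Greywick Logistics BV, Ironvale Logistics AS, Lumen SL, Meridian AG, Palisade Finance Sarl, Pellion Ventures SpA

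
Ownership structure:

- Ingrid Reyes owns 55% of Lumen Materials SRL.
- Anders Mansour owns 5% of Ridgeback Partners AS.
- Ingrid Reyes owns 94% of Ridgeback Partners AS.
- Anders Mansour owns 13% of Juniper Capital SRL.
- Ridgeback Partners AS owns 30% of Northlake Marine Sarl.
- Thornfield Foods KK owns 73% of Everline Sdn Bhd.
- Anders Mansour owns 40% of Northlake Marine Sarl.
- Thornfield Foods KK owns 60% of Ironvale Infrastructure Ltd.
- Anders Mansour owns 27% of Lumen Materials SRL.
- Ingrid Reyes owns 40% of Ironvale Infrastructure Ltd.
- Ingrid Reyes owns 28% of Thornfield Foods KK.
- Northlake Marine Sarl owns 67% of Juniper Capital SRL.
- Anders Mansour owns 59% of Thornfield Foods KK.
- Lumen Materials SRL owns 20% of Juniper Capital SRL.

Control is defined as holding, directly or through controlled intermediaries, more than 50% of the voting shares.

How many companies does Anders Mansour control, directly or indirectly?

3

Anders holds 59% of Thornfield, so Anders controls Thornfield.
Thornfield holds 73% of Everline, so Anders controls Everline.
Thornfield holds 60% of Ironvale, so Anders controls Ironvale.
No other company's threshold is met.
Anders controls 3 companies.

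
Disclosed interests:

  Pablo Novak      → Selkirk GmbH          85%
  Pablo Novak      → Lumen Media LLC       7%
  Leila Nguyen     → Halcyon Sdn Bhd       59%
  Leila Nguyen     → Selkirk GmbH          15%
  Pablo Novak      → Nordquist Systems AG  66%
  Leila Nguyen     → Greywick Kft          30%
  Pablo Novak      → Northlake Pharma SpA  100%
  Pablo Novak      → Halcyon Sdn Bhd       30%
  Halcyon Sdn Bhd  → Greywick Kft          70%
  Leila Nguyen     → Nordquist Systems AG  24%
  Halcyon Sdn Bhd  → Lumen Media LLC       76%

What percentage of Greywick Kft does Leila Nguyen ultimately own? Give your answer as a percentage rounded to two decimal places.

Leila reaches Greywick along 2 paths.
Direct stake: 30% = 30%.
Via Halcyon: 59% × 70% = 41.3%.
Total: 30% + 41.3% = 71.3%.
Rounded: 71.30%.

71.30%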